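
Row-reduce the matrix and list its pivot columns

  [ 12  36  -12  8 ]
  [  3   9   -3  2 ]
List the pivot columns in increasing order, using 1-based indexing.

ρ1 := 1/12·ρ1
  [ 1  3  -1  2/3 ]
  [ 3  9  -3    2 ]
ρ2 := ρ2 − 3·ρ1
  [ 1  3  -1  2/3 ]
  [ 0  0   0    0 ]
Pivot columns are the columns containing a leading 1.

1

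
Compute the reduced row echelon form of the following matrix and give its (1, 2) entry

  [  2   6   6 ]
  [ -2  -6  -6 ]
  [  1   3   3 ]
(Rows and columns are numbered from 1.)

3

R1 -> 1/2·R1
R2 -> R2 + 2·R1
R3 -> R3 − R1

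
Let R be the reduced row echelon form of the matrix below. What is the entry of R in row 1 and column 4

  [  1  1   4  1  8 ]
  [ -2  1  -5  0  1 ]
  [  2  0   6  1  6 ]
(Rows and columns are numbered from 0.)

ρ2 -> ρ2 + 2·ρ1
  [ 1  1  4  1   8 ]
  [ 0  3  3  2  17 ]
  [ 2  0  6  1   6 ]
ρ3 -> ρ3 − 2·ρ1
  [ 1   1   4   1    8 ]
  [ 0   3   3   2   17 ]
  [ 0  -2  -2  -1  -10 ]
ρ2 -> 1/3·ρ2
  [ 1   1   4    1     8 ]
  [ 0   1   1  2/3  17/3 ]
  [ 0  -2  -2   -1   -10 ]
ρ3 -> ρ3 + 2·ρ2
  [ 1  1  4    1     8 ]
  [ 0  1  1  2/3  17/3 ]
  [ 0  0  0  1/3   4/3 ]
ρ3 -> 3·ρ3
  [ 1  1  4    1     8 ]
  [ 0  1  1  2/3  17/3 ]
  [ 0  0  0    1     4 ]
ρ2 -> ρ2 − 2/3·ρ3
  [ 1  1  4  1  8 ]
  [ 0  1  1  0  3 ]
  [ 0  0  0  1  4 ]
ρ1 -> ρ1 − ρ3
  [ 1  1  4  0  4 ]
  [ 0  1  1  0  3 ]
  [ 0  0  0  1  4 ]
ρ1 -> ρ1 − ρ2
  [ 1  0  3  0  1 ]
  [ 0  1  1  0  3 ]
  [ 0  0  0  1  4 ]

3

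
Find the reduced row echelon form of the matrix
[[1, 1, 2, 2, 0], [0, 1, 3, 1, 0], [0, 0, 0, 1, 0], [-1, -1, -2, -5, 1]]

r4 -> r4 + r1
  [ 1  1  2   2  0 ]
  [ 0  1  3   1  0 ]
  [ 0  0  0   1  0 ]
  [ 0  0  0  -3  1 ]
r4 -> r4 + 3·r3
  [ 1  1  2  2  0 ]
  [ 0  1  3  1  0 ]
  [ 0  0  0  1  0 ]
  [ 0  0  0  0  1 ]
r2 -> r2 − r3
  [ 1  1  2  2  0 ]
  [ 0  1  3  0  0 ]
  [ 0  0  0  1  0 ]
  [ 0  0  0  0  1 ]
r1 -> r1 − 2·r3
  [ 1  1  2  0  0 ]
  [ 0  1  3  0  0 ]
  [ 0  0  0  1  0 ]
  [ 0  0  0  0  1 ]
r1 -> r1 − r2
  [ 1  0  -1  0  0 ]
  [ 0  1   3  0  0 ]
  [ 0  0   0  1  0 ]
  [ 0  0   0  0  1 ]

[[1, 0, -1, 0, 0], [0, 1, 3, 0, 0], [0, 0, 0, 1, 0], [0, 0, 0, 0, 1]]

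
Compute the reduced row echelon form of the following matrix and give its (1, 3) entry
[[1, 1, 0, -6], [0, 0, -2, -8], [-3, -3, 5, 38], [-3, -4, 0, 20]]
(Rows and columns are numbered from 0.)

R3 -> R3 + 3·R1
R4 -> R4 + 3·R1
R2 <=> R4
R2 -> -1·R2
R3 -> 1/5·R3
R4 -> R4 + 2·R3
R1 -> R1 − R2

-2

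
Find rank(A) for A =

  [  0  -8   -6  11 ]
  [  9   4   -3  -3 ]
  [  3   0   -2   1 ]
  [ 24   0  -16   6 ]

rank = 3

R1 <-> R2
  [  9   4   -3  -3 ]
  [  0  -8   -6  11 ]
  [  3   0   -2   1 ]
  [ 24   0  -16   6 ]
R1 ← 1/9·R1
  [  1  4/9  -1/3  -1/3 ]
  [  0   -8    -6    11 ]
  [  3    0    -2     1 ]
  [ 24    0   -16     6 ]
R3 ← R3 − 3·R1
  [  1   4/9  -1/3  -1/3 ]
  [  0    -8    -6    11 ]
  [  0  -4/3    -1     2 ]
  [ 24     0   -16     6 ]
R4 ← R4 − 24·R1
  [ 1    4/9  -1/3  -1/3 ]
  [ 0     -8    -6    11 ]
  [ 0   -4/3    -1     2 ]
  [ 0  -32/3    -8    14 ]
R2 ← -1/8·R2
  [ 1    4/9  -1/3   -1/3 ]
  [ 0      1   3/4  -11/8 ]
  [ 0   -4/3    -1      2 ]
  [ 0  -32/3    -8     14 ]
R3 ← R3 + 4/3·R2
  [ 1    4/9  -1/3   -1/3 ]
  [ 0      1   3/4  -11/8 ]
  [ 0      0     0    1/6 ]
  [ 0  -32/3    -8     14 ]
R4 ← R4 + 32/3·R2
  [ 1  4/9  -1/3   -1/3 ]
  [ 0    1   3/4  -11/8 ]
  [ 0    0     0    1/6 ]
  [ 0    0     0   -2/3 ]
R3 ← 6·R3
  [ 1  4/9  -1/3   -1/3 ]
  [ 0    1   3/4  -11/8 ]
  [ 0    0     0      1 ]
  [ 0    0     0   -2/3 ]
R4 ← R4 + 2/3·R3
  [ 1  4/9  -1/3   -1/3 ]
  [ 0    1   3/4  -11/8 ]
  [ 0    0     0      1 ]
  [ 0    0     0      0 ]
R2 ← R2 + 11/8·R3
  [ 1  4/9  -1/3  -1/3 ]
  [ 0    1   3/4     0 ]
  [ 0    0     0     1 ]
  [ 0    0     0     0 ]
R1 ← R1 + 1/3·R3
  [ 1  4/9  -1/3  0 ]
  [ 0    1   3/4  0 ]
  [ 0    0     0  1 ]
  [ 0    0     0  0 ]
R1 ← R1 − 4/9·R2
  [ 1  0  -2/3  0 ]
  [ 0  1   3/4  0 ]
  [ 0  0     0  1 ]
  [ 0  0     0  0 ]
The reduced form has 3 nonzero rows.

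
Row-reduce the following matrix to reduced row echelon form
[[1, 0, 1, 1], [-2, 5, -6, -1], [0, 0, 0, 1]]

ρ2 -> ρ2 + 2·ρ1
ρ2 -> 1/5·ρ2
ρ2 -> ρ2 − 1/5·ρ3
ρ1 -> ρ1 − ρ3

[[1, 0, 1, 0], [0, 1, -4/5, 0], [0, 0, 0, 1]]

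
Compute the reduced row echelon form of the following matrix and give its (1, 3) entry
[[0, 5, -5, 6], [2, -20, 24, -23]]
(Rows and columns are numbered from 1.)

2

R1 <-> R2
R1 ← 1/2·R1
R2 ← 1/5·R2
R1 ← R1 + 10·R2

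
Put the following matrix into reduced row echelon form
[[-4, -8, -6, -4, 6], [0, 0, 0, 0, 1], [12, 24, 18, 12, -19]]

[[1, 2, 3/2, 1, 0], [0, 0, 0, 0, 1], [0, 0, 0, 0, 0]]

r1 ← -1/4·r1
  [  1   2  3/2   1  -3/2 ]
  [  0   0    0   0     1 ]
  [ 12  24   18  12   -19 ]
r3 ← r3 − 12·r1
  [ 1  2  3/2  1  -3/2 ]
  [ 0  0    0  0     1 ]
  [ 0  0    0  0    -1 ]
r3 ← r3 + r2
  [ 1  2  3/2  1  -3/2 ]
  [ 0  0    0  0     1 ]
  [ 0  0    0  0     0 ]
r1 ← r1 + 3/2·r2
  [ 1  2  3/2  1  0 ]
  [ 0  0    0  0  1 ]
  [ 0  0    0  0  0 ]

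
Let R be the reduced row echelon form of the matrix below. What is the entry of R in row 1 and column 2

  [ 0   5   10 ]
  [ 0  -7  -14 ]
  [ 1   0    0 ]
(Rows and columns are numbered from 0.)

2

Swap R1 and R3.
  [ 1   0    0 ]
  [ 0  -7  -14 ]
  [ 0   5   10 ]
Multiply R2 by -1/7.
  [ 1  0   0 ]
  [ 0  1   2 ]
  [ 0  5  10 ]
Subtract 5 times R2 from R3.
  [ 1  0  0 ]
  [ 0  1  2 ]
  [ 0  0  0 ]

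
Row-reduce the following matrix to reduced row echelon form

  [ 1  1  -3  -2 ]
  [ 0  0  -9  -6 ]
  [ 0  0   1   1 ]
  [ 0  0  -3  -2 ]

R2 → -1/9·R2
R3 → R3 − R2
R4 → R4 + 3·R2
R3 → 3·R3
R2 → R2 − 2/3·R3
R1 → R1 + 2·R3
R1 → R1 + 3·R2

[[1, 1, 0, 0], [0, 0, 1, 0], [0, 0, 0, 1], [0, 0, 0, 0]]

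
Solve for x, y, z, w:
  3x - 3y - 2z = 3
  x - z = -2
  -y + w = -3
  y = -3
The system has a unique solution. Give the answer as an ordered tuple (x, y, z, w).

(-2, -3, 0, -6)

Form the augmented matrix and row-reduce:
  [ 3  -3  -2  0  |   3 ]
  [ 1   0  -1  0  |  -2 ]
  [ 0  -1   0  1  |  -3 ]
  [ 0   1   0  0  |  -3 ]
R1 -> 1/3·R1
  [ 1  -1  -2/3  0  |   1 ]
  [ 1   0    -1  0  |  -2 ]
  [ 0  -1     0  1  |  -3 ]
  [ 0   1     0  0  |  -3 ]
R2 -> R2 − R1
  [ 1  -1  -2/3  0  |   1 ]
  [ 0   1  -1/3  0  |  -3 ]
  [ 0  -1     0  1  |  -3 ]
  [ 0   1     0  0  |  -3 ]
R3 -> R3 + R2
  [ 1  -1  -2/3  0  |   1 ]
  [ 0   1  -1/3  0  |  -3 ]
  [ 0   0  -1/3  1  |  -6 ]
  [ 0   1     0  0  |  -3 ]
R4 -> R4 − R2
  [ 1  -1  -2/3  0  |   1 ]
  [ 0   1  -1/3  0  |  -3 ]
  [ 0   0  -1/3  1  |  -6 ]
  [ 0   0   1/3  0  |   0 ]
R3 -> -3·R3
  [ 1  -1  -2/3   0  |   1 ]
  [ 0   1  -1/3   0  |  -3 ]
  [ 0   0     1  -3  |  18 ]
  [ 0   0   1/3   0  |   0 ]
R4 -> R4 − 1/3·R3
  [ 1  -1  -2/3   0  |   1 ]
  [ 0   1  -1/3   0  |  -3 ]
  [ 0   0     1  -3  |  18 ]
  [ 0   0     0   1  |  -6 ]
R3 -> R3 + 3·R4
  [ 1  -1  -2/3  0  |   1 ]
  [ 0   1  -1/3  0  |  -3 ]
  [ 0   0     1  0  |   0 ]
  [ 0   0     0  1  |  -6 ]
R2 -> R2 + 1/3·R3
  [ 1  -1  -2/3  0  |   1 ]
  [ 0   1     0  0  |  -3 ]
  [ 0   0     1  0  |   0 ]
  [ 0   0     0  1  |  -6 ]
R1 -> R1 + 2/3·R3
  [ 1  -1  0  0  |   1 ]
  [ 0   1  0  0  |  -3 ]
  [ 0   0  1  0  |   0 ]
  [ 0   0  0  1  |  -6 ]
R1 -> R1 + R2
  [ 1  0  0  0  |  -2 ]
  [ 0  1  0  0  |  -3 ]
  [ 0  0  1  0  |   0 ]
  [ 0  0  0  1  |  -6 ]
Reading off the last column: x = -2, y = -3, z = 0, w = -6.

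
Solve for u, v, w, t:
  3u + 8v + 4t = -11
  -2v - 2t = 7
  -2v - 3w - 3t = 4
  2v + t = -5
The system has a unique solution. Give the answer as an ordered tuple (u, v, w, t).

Form the augmented matrix and row-reduce:
  [ 3   8   0   4  |  -11 ]
  [ 0  -2   0  -2  |    7 ]
  [ 0  -2  -3  -3  |    4 ]
  [ 0   2   0   1  |   -5 ]
ρ1 -> 1/3·ρ1
  [ 1  8/3   0  4/3  |  -11/3 ]
  [ 0   -2   0   -2  |      7 ]
  [ 0   -2  -3   -3  |      4 ]
  [ 0    2   0    1  |     -5 ]
ρ2 -> -1/2·ρ2
  [ 1  8/3   0  4/3  |  -11/3 ]
  [ 0    1   0    1  |   -7/2 ]
  [ 0   -2  -3   -3  |      4 ]
  [ 0    2   0    1  |     -5 ]
ρ3 -> ρ3 + 2·ρ2
  [ 1  8/3   0  4/3  |  -11/3 ]
  [ 0    1   0    1  |   -7/2 ]
  [ 0    0  -3   -1  |     -3 ]
  [ 0    2   0    1  |     -5 ]
ρ4 -> ρ4 − 2·ρ2
  [ 1  8/3   0  4/3  |  -11/3 ]
  [ 0    1   0    1  |   -7/2 ]
  [ 0    0  -3   -1  |     -3 ]
  [ 0    0   0   -1  |      2 ]
ρ3 -> -1/3·ρ3
  [ 1  8/3  0  4/3  |  -11/3 ]
  [ 0    1  0    1  |   -7/2 ]
  [ 0    0  1  1/3  |      1 ]
  [ 0    0  0   -1  |      2 ]
ρ4 -> -1·ρ4
  [ 1  8/3  0  4/3  |  -11/3 ]
  [ 0    1  0    1  |   -7/2 ]
  [ 0    0  1  1/3  |      1 ]
  [ 0    0  0    1  |     -2 ]
ρ3 -> ρ3 − 1/3·ρ4
  [ 1  8/3  0  4/3  |  -11/3 ]
  [ 0    1  0    1  |   -7/2 ]
  [ 0    0  1    0  |    5/3 ]
  [ 0    0  0    1  |     -2 ]
ρ2 -> ρ2 − ρ4
  [ 1  8/3  0  4/3  |  -11/3 ]
  [ 0    1  0    0  |   -3/2 ]
  [ 0    0  1    0  |    5/3 ]
  [ 0    0  0    1  |     -2 ]
ρ1 -> ρ1 − 4/3·ρ4
  [ 1  8/3  0  0  |    -1 ]
  [ 0    1  0  0  |  -3/2 ]
  [ 0    0  1  0  |   5/3 ]
  [ 0    0  0  1  |    -2 ]
ρ1 -> ρ1 − 8/3·ρ2
  [ 1  0  0  0  |     3 ]
  [ 0  1  0  0  |  -3/2 ]
  [ 0  0  1  0  |   5/3 ]
  [ 0  0  0  1  |    -2 ]
Reading off the last column: u = 3, v = -3/2, w = 5/3, t = -2.

(3, -3/2, 5/3, -2)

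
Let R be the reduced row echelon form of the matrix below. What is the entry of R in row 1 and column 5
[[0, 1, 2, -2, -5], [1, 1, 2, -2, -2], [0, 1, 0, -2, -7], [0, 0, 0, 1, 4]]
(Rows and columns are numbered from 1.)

3

Swap ρ1 and ρ2.
Subtract ρ2 from ρ3.
Multiply ρ3 by -1/2.
Add 2 times ρ4 to ρ2.
Add 2 times ρ4 to ρ1.
Subtract 2 times ρ3 from ρ2.
Subtract 2 times ρ3 from ρ1.
Subtract ρ2 from ρ1.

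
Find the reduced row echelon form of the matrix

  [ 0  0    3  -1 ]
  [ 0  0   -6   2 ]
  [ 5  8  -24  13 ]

R1 <=> R3
  [ 5  8  -24  13 ]
  [ 0  0   -6   2 ]
  [ 0  0    3  -1 ]
R1 := 1/5·R1
  [ 1  8/5  -24/5  13/5 ]
  [ 0    0     -6     2 ]
  [ 0    0      3    -1 ]
R2 := -1/6·R2
  [ 1  8/5  -24/5  13/5 ]
  [ 0    0      1  -1/3 ]
  [ 0    0      3    -1 ]
R3 := R3 − 3·R2
  [ 1  8/5  -24/5  13/5 ]
  [ 0    0      1  -1/3 ]
  [ 0    0      0     0 ]
R1 := R1 + 24/5·R2
  [ 1  8/5  0     1 ]
  [ 0    0  1  -1/3 ]
  [ 0    0  0     0 ]

[[1, 8/5, 0, 1], [0, 0, 1, -1/3], [0, 0, 0, 0]]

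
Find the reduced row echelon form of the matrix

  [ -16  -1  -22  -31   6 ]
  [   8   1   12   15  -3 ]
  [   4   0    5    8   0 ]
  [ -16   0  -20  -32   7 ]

ρ1 := -1/16·ρ1
  [   1  1/16  11/8  31/16  -3/8 ]
  [   8     1    12     15    -3 ]
  [   4     0     5      8     0 ]
  [ -16     0   -20    -32     7 ]
ρ2 := ρ2 − 8·ρ1
  [   1  1/16  11/8  31/16  -3/8 ]
  [   0   1/2     1   -1/2     0 ]
  [   4     0     5      8     0 ]
  [ -16     0   -20    -32     7 ]
ρ3 := ρ3 − 4·ρ1
  [   1  1/16  11/8  31/16  -3/8 ]
  [   0   1/2     1   -1/2     0 ]
  [   0  -1/4  -1/2    1/4   3/2 ]
  [ -16     0   -20    -32     7 ]
ρ4 := ρ4 + 16·ρ1
  [ 1  1/16  11/8  31/16  -3/8 ]
  [ 0   1/2     1   -1/2     0 ]
  [ 0  -1/4  -1/2    1/4   3/2 ]
  [ 0     1     2     -1     1 ]
ρ2 := 2·ρ2
  [ 1  1/16  11/8  31/16  -3/8 ]
  [ 0     1     2     -1     0 ]
  [ 0  -1/4  -1/2    1/4   3/2 ]
  [ 0     1     2     -1     1 ]
ρ3 := ρ3 + 1/4·ρ2
  [ 1  1/16  11/8  31/16  -3/8 ]
  [ 0     1     2     -1     0 ]
  [ 0     0     0      0   3/2 ]
  [ 0     1     2     -1     1 ]
ρ4 := ρ4 − ρ2
  [ 1  1/16  11/8  31/16  -3/8 ]
  [ 0     1     2     -1     0 ]
  [ 0     0     0      0   3/2 ]
  [ 0     0     0      0     1 ]
ρ3 := 2/3·ρ3
  [ 1  1/16  11/8  31/16  -3/8 ]
  [ 0     1     2     -1     0 ]
  [ 0     0     0      0     1 ]
  [ 0     0     0      0     1 ]
ρ4 := ρ4 − ρ3
  [ 1  1/16  11/8  31/16  -3/8 ]
  [ 0     1     2     -1     0 ]
  [ 0     0     0      0     1 ]
  [ 0     0     0      0     0 ]
ρ1 := ρ1 + 3/8·ρ3
  [ 1  1/16  11/8  31/16  0 ]
  [ 0     1     2     -1  0 ]
  [ 0     0     0      0  1 ]
  [ 0     0     0      0  0 ]
ρ1 := ρ1 − 1/16·ρ2
  [ 1  0  5/4   2  0 ]
  [ 0  1    2  -1  0 ]
  [ 0  0    0   0  1 ]
  [ 0  0    0   0  0 ]

[[1, 0, 5/4, 2, 0], [0, 1, 2, -1, 0], [0, 0, 0, 0, 1], [0, 0, 0, 0, 0]]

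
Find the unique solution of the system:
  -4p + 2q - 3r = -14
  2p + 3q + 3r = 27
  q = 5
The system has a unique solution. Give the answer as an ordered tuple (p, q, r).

(6, 5, 0)

Form the augmented matrix and row-reduce:
  [ -4  2  -3  |  -14 ]
  [  2  3   3  |   27 ]
  [  0  1   0  |    5 ]
ρ1 := -1/4·ρ1
  [ 1  -1/2  3/4  |  7/2 ]
  [ 2     3    3  |   27 ]
  [ 0     1    0  |    5 ]
ρ2 := ρ2 − 2·ρ1
  [ 1  -1/2  3/4  |  7/2 ]
  [ 0     4  3/2  |   20 ]
  [ 0     1    0  |    5 ]
ρ2 := 1/4·ρ2
  [ 1  -1/2  3/4  |  7/2 ]
  [ 0     1  3/8  |    5 ]
  [ 0     1    0  |    5 ]
ρ3 := ρ3 − ρ2
  [ 1  -1/2   3/4  |  7/2 ]
  [ 0     1   3/8  |    5 ]
  [ 0     0  -3/8  |    0 ]
ρ3 := -8/3·ρ3
  [ 1  -1/2  3/4  |  7/2 ]
  [ 0     1  3/8  |    5 ]
  [ 0     0    1  |    0 ]
ρ2 := ρ2 − 3/8·ρ3
  [ 1  -1/2  3/4  |  7/2 ]
  [ 0     1    0  |    5 ]
  [ 0     0    1  |    0 ]
ρ1 := ρ1 − 3/4·ρ3
  [ 1  -1/2  0  |  7/2 ]
  [ 0     1  0  |    5 ]
  [ 0     0  1  |    0 ]
ρ1 := ρ1 + 1/2·ρ2
  [ 1  0  0  |  6 ]
  [ 0  1  0  |  5 ]
  [ 0  0  1  |  0 ]
Reading off the last column: p = 6, q = 5, r = 0.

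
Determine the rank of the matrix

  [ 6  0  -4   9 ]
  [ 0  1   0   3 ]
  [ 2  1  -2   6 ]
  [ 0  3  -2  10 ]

R1 ← 1/6·R1
  [ 1  0  -2/3  3/2 ]
  [ 0  1     0    3 ]
  [ 2  1    -2    6 ]
  [ 0  3    -2   10 ]
R3 ← R3 − 2·R1
  [ 1  0  -2/3  3/2 ]
  [ 0  1     0    3 ]
  [ 0  1  -2/3    3 ]
  [ 0  3    -2   10 ]
R3 ← R3 − R2
  [ 1  0  -2/3  3/2 ]
  [ 0  1     0    3 ]
  [ 0  0  -2/3    0 ]
  [ 0  3    -2   10 ]
R4 ← R4 − 3·R2
  [ 1  0  -2/3  3/2 ]
  [ 0  1     0    3 ]
  [ 0  0  -2/3    0 ]
  [ 0  0    -2    1 ]
R3 ← -3/2·R3
  [ 1  0  -2/3  3/2 ]
  [ 0  1     0    3 ]
  [ 0  0     1    0 ]
  [ 0  0    -2    1 ]
R4 ← R4 + 2·R3
  [ 1  0  -2/3  3/2 ]
  [ 0  1     0    3 ]
  [ 0  0     1    0 ]
  [ 0  0     0    1 ]
R2 ← R2 − 3·R4
  [ 1  0  -2/3  3/2 ]
  [ 0  1     0    0 ]
  [ 0  0     1    0 ]
  [ 0  0     0    1 ]
R1 ← R1 − 3/2·R4
  [ 1  0  -2/3  0 ]
  [ 0  1     0  0 ]
  [ 0  0     1  0 ]
  [ 0  0     0  1 ]
R1 ← R1 + 2/3·R3
  [ 1  0  0  0 ]
  [ 0  1  0  0 ]
  [ 0  0  1  0 ]
  [ 0  0  0  1 ]
The reduced form has 4 nonzero rows.

rank = 4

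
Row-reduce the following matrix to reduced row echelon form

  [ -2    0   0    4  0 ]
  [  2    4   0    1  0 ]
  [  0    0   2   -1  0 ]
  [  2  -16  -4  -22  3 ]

Multiply ρ1 by -1/2.
  [ 1    0   0   -2  0 ]
  [ 2    4   0    1  0 ]
  [ 0    0   2   -1  0 ]
  [ 2  -16  -4  -22  3 ]
Subtract 2 times ρ1 from ρ2.
  [ 1    0   0   -2  0 ]
  [ 0    4   0    5  0 ]
  [ 0    0   2   -1  0 ]
  [ 2  -16  -4  -22  3 ]
Subtract 2 times ρ1 from ρ4.
  [ 1    0   0   -2  0 ]
  [ 0    4   0    5  0 ]
  [ 0    0   2   -1  0 ]
  [ 0  -16  -4  -18  3 ]
Multiply ρ2 by 1/4.
  [ 1    0   0   -2  0 ]
  [ 0    1   0  5/4  0 ]
  [ 0    0   2   -1  0 ]
  [ 0  -16  -4  -18  3 ]
Add 16 times ρ2 to ρ4.
  [ 1  0   0   -2  0 ]
  [ 0  1   0  5/4  0 ]
  [ 0  0   2   -1  0 ]
  [ 0  0  -4    2  3 ]
Multiply ρ3 by 1/2.
  [ 1  0   0    -2  0 ]
  [ 0  1   0   5/4  0 ]
  [ 0  0   1  -1/2  0 ]
  [ 0  0  -4     2  3 ]
Add 4 times ρ3 to ρ4.
  [ 1  0  0    -2  0 ]
  [ 0  1  0   5/4  0 ]
  [ 0  0  1  -1/2  0 ]
  [ 0  0  0     0  3 ]
Multiply ρ4 by 1/3.
  [ 1  0  0    -2  0 ]
  [ 0  1  0   5/4  0 ]
  [ 0  0  1  -1/2  0 ]
  [ 0  0  0     0  1 ]

[[1, 0, 0, -2, 0], [0, 1, 0, 5/4, 0], [0, 0, 1, -1/2, 0], [0, 0, 0, 0, 1]]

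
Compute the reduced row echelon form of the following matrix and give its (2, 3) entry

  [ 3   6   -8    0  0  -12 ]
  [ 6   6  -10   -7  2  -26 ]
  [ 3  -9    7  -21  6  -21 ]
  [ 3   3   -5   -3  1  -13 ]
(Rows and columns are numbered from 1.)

R1 → 1/3·R1
  [ 1   2  -8/3    0  0   -4 ]
  [ 6   6   -10   -7  2  -26 ]
  [ 3  -9     7  -21  6  -21 ]
  [ 3   3    -5   -3  1  -13 ]
R2 → R2 − 6·R1
  [ 1   2  -8/3    0  0   -4 ]
  [ 0  -6     6   -7  2   -2 ]
  [ 3  -9     7  -21  6  -21 ]
  [ 3   3    -5   -3  1  -13 ]
R3 → R3 − 3·R1
  [ 1    2  -8/3    0  0   -4 ]
  [ 0   -6     6   -7  2   -2 ]
  [ 0  -15    15  -21  6   -9 ]
  [ 3    3    -5   -3  1  -13 ]
R4 → R4 − 3·R1
  [ 1    2  -8/3    0  0  -4 ]
  [ 0   -6     6   -7  2  -2 ]
  [ 0  -15    15  -21  6  -9 ]
  [ 0   -3     3   -3  1  -1 ]
R2 → -1/6·R2
  [ 1    2  -8/3    0     0   -4 ]
  [ 0    1    -1  7/6  -1/3  1/3 ]
  [ 0  -15    15  -21     6   -9 ]
  [ 0   -3     3   -3     1   -1 ]
R3 → R3 + 15·R2
  [ 1   2  -8/3     0     0   -4 ]
  [ 0   1    -1   7/6  -1/3  1/3 ]
  [ 0   0     0  -7/2     1   -4 ]
  [ 0  -3     3    -3     1   -1 ]
R4 → R4 + 3·R2
  [ 1  2  -8/3     0     0   -4 ]
  [ 0  1    -1   7/6  -1/3  1/3 ]
  [ 0  0     0  -7/2     1   -4 ]
  [ 0  0     0   1/2     0    0 ]
R3 → -2/7·R3
  [ 1  2  -8/3    0     0   -4 ]
  [ 0  1    -1  7/6  -1/3  1/3 ]
  [ 0  0     0    1  -2/7  8/7 ]
  [ 0  0     0  1/2     0    0 ]
R4 → R4 − 1/2·R3
  [ 1  2  -8/3    0     0    -4 ]
  [ 0  1    -1  7/6  -1/3   1/3 ]
  [ 0  0     0    1  -2/7   8/7 ]
  [ 0  0     0    0   1/7  -4/7 ]
R4 → 7·R4
  [ 1  2  -8/3    0     0   -4 ]
  [ 0  1    -1  7/6  -1/3  1/3 ]
  [ 0  0     0    1  -2/7  8/7 ]
  [ 0  0     0    0     1   -4 ]
R3 → R3 + 2/7·R4
  [ 1  2  -8/3    0     0   -4 ]
  [ 0  1    -1  7/6  -1/3  1/3 ]
  [ 0  0     0    1     0    0 ]
  [ 0  0     0    0     1   -4 ]
R2 → R2 + 1/3·R4
  [ 1  2  -8/3    0  0  -4 ]
  [ 0  1    -1  7/6  0  -1 ]
  [ 0  0     0    1  0   0 ]
  [ 0  0     0    0  1  -4 ]
R2 → R2 − 7/6·R3
  [ 1  2  -8/3  0  0  -4 ]
  [ 0  1    -1  0  0  -1 ]
  [ 0  0     0  1  0   0 ]
  [ 0  0     0  0  1  -4 ]
R1 → R1 − 2·R2
  [ 1  0  -2/3  0  0  -2 ]
  [ 0  1    -1  0  0  -1 ]
  [ 0  0     0  1  0   0 ]
  [ 0  0     0  0  1  -4 ]

-1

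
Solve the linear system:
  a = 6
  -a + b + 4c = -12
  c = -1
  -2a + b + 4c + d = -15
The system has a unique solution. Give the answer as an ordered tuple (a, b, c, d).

(6, -2, -1, 3)

Form the augmented matrix and row-reduce:
  [  1  0  0  0  |    6 ]
  [ -1  1  4  0  |  -12 ]
  [  0  0  1  0  |   -1 ]
  [ -2  1  4  1  |  -15 ]
ρ2 := ρ2 + ρ1
  [  1  0  0  0  |    6 ]
  [  0  1  4  0  |   -6 ]
  [  0  0  1  0  |   -1 ]
  [ -2  1  4  1  |  -15 ]
ρ4 := ρ4 + 2·ρ1
  [ 1  0  0  0  |   6 ]
  [ 0  1  4  0  |  -6 ]
  [ 0  0  1  0  |  -1 ]
  [ 0  1  4  1  |  -3 ]
ρ4 := ρ4 − ρ2
  [ 1  0  0  0  |   6 ]
  [ 0  1  4  0  |  -6 ]
  [ 0  0  1  0  |  -1 ]
  [ 0  0  0  1  |   3 ]
ρ2 := ρ2 − 4·ρ3
  [ 1  0  0  0  |   6 ]
  [ 0  1  0  0  |  -2 ]
  [ 0  0  1  0  |  -1 ]
  [ 0  0  0  1  |   3 ]
Reading off the last column: a = 6, b = -2, c = -1, d = 3.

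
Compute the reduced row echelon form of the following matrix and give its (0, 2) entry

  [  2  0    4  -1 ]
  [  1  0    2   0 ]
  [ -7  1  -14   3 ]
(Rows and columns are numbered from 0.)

R1 → 1/2·R1
  [  1  0    2  -1/2 ]
  [  1  0    2     0 ]
  [ -7  1  -14     3 ]
R2 → R2 − R1
  [  1  0    2  -1/2 ]
  [  0  0    0   1/2 ]
  [ -7  1  -14     3 ]
R3 → R3 + 7·R1
  [ 1  0  2  -1/2 ]
  [ 0  0  0   1/2 ]
  [ 0  1  0  -1/2 ]
R2 <-> R3
  [ 1  0  2  -1/2 ]
  [ 0  1  0  -1/2 ]
  [ 0  0  0   1/2 ]
R3 → 2·R3
  [ 1  0  2  -1/2 ]
  [ 0  1  0  -1/2 ]
  [ 0  0  0     1 ]
R2 → R2 + 1/2·R3
  [ 1  0  2  -1/2 ]
  [ 0  1  0     0 ]
  [ 0  0  0     1 ]
R1 → R1 + 1/2·R3
  [ 1  0  2  0 ]
  [ 0  1  0  0 ]
  [ 0  0  0  1 ]

2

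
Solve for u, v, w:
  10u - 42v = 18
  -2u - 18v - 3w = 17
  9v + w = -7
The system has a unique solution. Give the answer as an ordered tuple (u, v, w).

(-1, -2/3, -1)

Form the augmented matrix and row-reduce:
  [ 10  -42   0  |  18 ]
  [ -2  -18  -3  |  17 ]
  [  0    9   1  |  -7 ]
r1 → 1/10·r1
  [  1  -21/5   0  |  9/5 ]
  [ -2    -18  -3  |   17 ]
  [  0      9   1  |   -7 ]
r2 → r2 + 2·r1
  [ 1   -21/5   0  |    9/5 ]
  [ 0  -132/5  -3  |  103/5 ]
  [ 0       9   1  |     -7 ]
r2 → -5/132·r2
  [ 1  -21/5     0  |       9/5 ]
  [ 0      1  5/44  |  -103/132 ]
  [ 0      9     1  |        -7 ]
r3 → r3 − 9·r2
  [ 1  -21/5      0  |       9/5 ]
  [ 0      1   5/44  |  -103/132 ]
  [ 0      0  -1/44  |      1/44 ]
r3 → -44·r3
  [ 1  -21/5     0  |       9/5 ]
  [ 0      1  5/44  |  -103/132 ]
  [ 0      0     1  |        -1 ]
r2 → r2 − 5/44·r3
  [ 1  -21/5  0  |   9/5 ]
  [ 0      1  0  |  -2/3 ]
  [ 0      0  1  |    -1 ]
r1 → r1 + 21/5·r2
  [ 1  0  0  |    -1 ]
  [ 0  1  0  |  -2/3 ]
  [ 0  0  1  |    -1 ]
Reading off the last column: u = -1, v = -2/3, w = -1.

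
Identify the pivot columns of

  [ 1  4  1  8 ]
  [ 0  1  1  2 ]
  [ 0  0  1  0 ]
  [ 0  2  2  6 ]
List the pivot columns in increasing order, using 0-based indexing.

0, 1, 2, 3

R4 -> R4 − 2·R2
R4 -> 1/2·R4
R2 -> R2 − 2·R4
R1 -> R1 − 8·R4
R2 -> R2 − R3
R1 -> R1 − R3
R1 -> R1 − 4·R2
Pivot columns are the columns containing a leading 1.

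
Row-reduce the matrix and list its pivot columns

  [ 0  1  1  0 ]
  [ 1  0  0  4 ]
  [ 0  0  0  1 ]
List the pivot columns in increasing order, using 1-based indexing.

ρ1 <-> ρ2
  [ 1  0  0  4 ]
  [ 0  1  1  0 ]
  [ 0  0  0  1 ]
ρ1 -> ρ1 − 4·ρ3
  [ 1  0  0  0 ]
  [ 0  1  1  0 ]
  [ 0  0  0  1 ]
Pivot columns are the columns containing a leading 1.

1, 2, 4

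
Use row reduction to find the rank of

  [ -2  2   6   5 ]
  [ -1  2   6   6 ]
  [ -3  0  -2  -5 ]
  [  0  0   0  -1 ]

rank = 4

R1 := -1/2·R1
  [  1  -1  -3  -5/2 ]
  [ -1   2   6     6 ]
  [ -3   0  -2    -5 ]
  [  0   0   0    -1 ]
R2 := R2 + R1
  [  1  -1  -3  -5/2 ]
  [  0   1   3   7/2 ]
  [ -3   0  -2    -5 ]
  [  0   0   0    -1 ]
R3 := R3 + 3·R1
  [ 1  -1   -3   -5/2 ]
  [ 0   1    3    7/2 ]
  [ 0  -3  -11  -25/2 ]
  [ 0   0    0     -1 ]
R3 := R3 + 3·R2
  [ 1  -1  -3  -5/2 ]
  [ 0   1   3   7/2 ]
  [ 0   0  -2    -2 ]
  [ 0   0   0    -1 ]
R3 := -1/2·R3
  [ 1  -1  -3  -5/2 ]
  [ 0   1   3   7/2 ]
  [ 0   0   1     1 ]
  [ 0   0   0    -1 ]
R4 := -1·R4
  [ 1  -1  -3  -5/2 ]
  [ 0   1   3   7/2 ]
  [ 0   0   1     1 ]
  [ 0   0   0     1 ]
R3 := R3 − R4
  [ 1  -1  -3  -5/2 ]
  [ 0   1   3   7/2 ]
  [ 0   0   1     0 ]
  [ 0   0   0     1 ]
R2 := R2 − 7/2·R4
  [ 1  -1  -3  -5/2 ]
  [ 0   1   3     0 ]
  [ 0   0   1     0 ]
  [ 0   0   0     1 ]
R1 := R1 + 5/2·R4
  [ 1  -1  -3  0 ]
  [ 0   1   3  0 ]
  [ 0   0   1  0 ]
  [ 0   0   0  1 ]
R2 := R2 − 3·R3
  [ 1  -1  -3  0 ]
  [ 0   1   0  0 ]
  [ 0   0   1  0 ]
  [ 0   0   0  1 ]
R1 := R1 + 3·R3
  [ 1  -1  0  0 ]
  [ 0   1  0  0 ]
  [ 0   0  1  0 ]
  [ 0   0  0  1 ]
R1 := R1 + R2
  [ 1  0  0  0 ]
  [ 0  1  0  0 ]
  [ 0  0  1  0 ]
  [ 0  0  0  1 ]
The reduced form has 4 nonzero rows.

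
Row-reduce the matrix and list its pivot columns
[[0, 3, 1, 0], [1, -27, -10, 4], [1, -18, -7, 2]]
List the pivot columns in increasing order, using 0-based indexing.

0, 1, 3

R1 <-> R2
  [ 1  -27  -10  4 ]
  [ 0    3    1  0 ]
  [ 1  -18   -7  2 ]
R3 -> R3 − R1
  [ 1  -27  -10   4 ]
  [ 0    3    1   0 ]
  [ 0    9    3  -2 ]
R2 -> 1/3·R2
  [ 1  -27  -10   4 ]
  [ 0    1  1/3   0 ]
  [ 0    9    3  -2 ]
R3 -> R3 − 9·R2
  [ 1  -27  -10   4 ]
  [ 0    1  1/3   0 ]
  [ 0    0    0  -2 ]
R3 -> -1/2·R3
  [ 1  -27  -10  4 ]
  [ 0    1  1/3  0 ]
  [ 0    0    0  1 ]
R1 -> R1 − 4·R3
  [ 1  -27  -10  0 ]
  [ 0    1  1/3  0 ]
  [ 0    0    0  1 ]
R1 -> R1 + 27·R2
  [ 1  0   -1  0 ]
  [ 0  1  1/3  0 ]
  [ 0  0    0  1 ]
Pivot columns are the columns containing a leading 1.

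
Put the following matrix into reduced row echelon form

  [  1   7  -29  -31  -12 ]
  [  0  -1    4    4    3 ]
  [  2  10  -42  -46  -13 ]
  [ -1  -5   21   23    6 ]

ρ3 → ρ3 − 2·ρ1
  [  1   7  -29  -31  -12 ]
  [  0  -1    4    4    3 ]
  [  0  -4   16   16   11 ]
  [ -1  -5   21   23    6 ]
ρ4 → ρ4 + ρ1
  [ 1   7  -29  -31  -12 ]
  [ 0  -1    4    4    3 ]
  [ 0  -4   16   16   11 ]
  [ 0   2   -8   -8   -6 ]
ρ2 → -1·ρ2
  [ 1   7  -29  -31  -12 ]
  [ 0   1   -4   -4   -3 ]
  [ 0  -4   16   16   11 ]
  [ 0   2   -8   -8   -6 ]
ρ3 → ρ3 + 4·ρ2
  [ 1  7  -29  -31  -12 ]
  [ 0  1   -4   -4   -3 ]
  [ 0  0    0    0   -1 ]
  [ 0  2   -8   -8   -6 ]
ρ4 → ρ4 − 2·ρ2
  [ 1  7  -29  -31  -12 ]
  [ 0  1   -4   -4   -3 ]
  [ 0  0    0    0   -1 ]
  [ 0  0    0    0    0 ]
ρ3 → -1·ρ3
  [ 1  7  -29  -31  -12 ]
  [ 0  1   -4   -4   -3 ]
  [ 0  0    0    0    1 ]
  [ 0  0    0    0    0 ]
ρ2 → ρ2 + 3·ρ3
  [ 1  7  -29  -31  -12 ]
  [ 0  1   -4   -4    0 ]
  [ 0  0    0    0    1 ]
  [ 0  0    0    0    0 ]
ρ1 → ρ1 + 12·ρ3
  [ 1  7  -29  -31  0 ]
  [ 0  1   -4   -4  0 ]
  [ 0  0    0    0  1 ]
  [ 0  0    0    0  0 ]
ρ1 → ρ1 − 7·ρ2
  [ 1  0  -1  -3  0 ]
  [ 0  1  -4  -4  0 ]
  [ 0  0   0   0  1 ]
  [ 0  0   0   0  0 ]

[[1, 0, -1, -3, 0], [0, 1, -4, -4, 0], [0, 0, 0, 0, 1], [0, 0, 0, 0, 0]]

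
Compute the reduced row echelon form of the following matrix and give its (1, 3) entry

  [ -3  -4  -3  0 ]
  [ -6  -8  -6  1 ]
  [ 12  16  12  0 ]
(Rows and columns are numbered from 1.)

R1 ← -1/3·R1
  [  1  4/3   1  0 ]
  [ -6   -8  -6  1 ]
  [ 12   16  12  0 ]
R2 ← R2 + 6·R1
  [  1  4/3   1  0 ]
  [  0    0   0  1 ]
  [ 12   16  12  0 ]
R3 ← R3 − 12·R1
  [ 1  4/3  1  0 ]
  [ 0    0  0  1 ]
  [ 0    0  0  0 ]

1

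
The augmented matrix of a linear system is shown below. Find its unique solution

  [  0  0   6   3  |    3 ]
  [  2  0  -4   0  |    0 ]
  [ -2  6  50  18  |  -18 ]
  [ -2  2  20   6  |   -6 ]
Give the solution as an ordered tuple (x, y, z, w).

R1 <=> R2
  [  2  0  -4   0  |    0 ]
  [  0  0   6   3  |    3 ]
  [ -2  6  50  18  |  -18 ]
  [ -2  2  20   6  |   -6 ]
R1 ← 1/2·R1
  [  1  0  -2   0  |    0 ]
  [  0  0   6   3  |    3 ]
  [ -2  6  50  18  |  -18 ]
  [ -2  2  20   6  |   -6 ]
R3 ← R3 + 2·R1
  [  1  0  -2   0  |    0 ]
  [  0  0   6   3  |    3 ]
  [  0  6  46  18  |  -18 ]
  [ -2  2  20   6  |   -6 ]
R4 ← R4 + 2·R1
  [ 1  0  -2   0  |    0 ]
  [ 0  0   6   3  |    3 ]
  [ 0  6  46  18  |  -18 ]
  [ 0  2  16   6  |   -6 ]
R2 <=> R3
  [ 1  0  -2   0  |    0 ]
  [ 0  6  46  18  |  -18 ]
  [ 0  0   6   3  |    3 ]
  [ 0  2  16   6  |   -6 ]
R2 ← 1/6·R2
  [ 1  0    -2  0  |   0 ]
  [ 0  1  23/3  3  |  -3 ]
  [ 0  0     6  3  |   3 ]
  [ 0  2    16  6  |  -6 ]
R4 ← R4 − 2·R2
  [ 1  0    -2  0  |   0 ]
  [ 0  1  23/3  3  |  -3 ]
  [ 0  0     6  3  |   3 ]
  [ 0  0   2/3  0  |   0 ]
R3 ← 1/6·R3
  [ 1  0    -2    0  |    0 ]
  [ 0  1  23/3    3  |   -3 ]
  [ 0  0     1  1/2  |  1/2 ]
  [ 0  0   2/3    0  |    0 ]
R4 ← R4 − 2/3·R3
  [ 1  0    -2     0  |     0 ]
  [ 0  1  23/3     3  |    -3 ]
  [ 0  0     1   1/2  |   1/2 ]
  [ 0  0     0  -1/3  |  -1/3 ]
R4 ← -3·R4
  [ 1  0    -2    0  |    0 ]
  [ 0  1  23/3    3  |   -3 ]
  [ 0  0     1  1/2  |  1/2 ]
  [ 0  0     0    1  |    1 ]
R3 ← R3 − 1/2·R4
  [ 1  0    -2  0  |   0 ]
  [ 0  1  23/3  3  |  -3 ]
  [ 0  0     1  0  |   0 ]
  [ 0  0     0  1  |   1 ]
R2 ← R2 − 3·R4
  [ 1  0    -2  0  |   0 ]
  [ 0  1  23/3  0  |  -6 ]
  [ 0  0     1  0  |   0 ]
  [ 0  0     0  1  |   1 ]
R2 ← R2 − 23/3·R3
  [ 1  0  -2  0  |   0 ]
  [ 0  1   0  0  |  -6 ]
  [ 0  0   1  0  |   0 ]
  [ 0  0   0  1  |   1 ]
R1 ← R1 + 2·R3
  [ 1  0  0  0  |   0 ]
  [ 0  1  0  0  |  -6 ]
  [ 0  0  1  0  |   0 ]
  [ 0  0  0  1  |   1 ]
Reading off the last column: x = 0, y = -6, z = 0, w = 1.

(0, -6, 0, 1)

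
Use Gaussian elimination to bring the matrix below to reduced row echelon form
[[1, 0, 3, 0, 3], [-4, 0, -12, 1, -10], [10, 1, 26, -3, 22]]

ρ2 ← ρ2 + 4·ρ1
  [  1  0   3   0   3 ]
  [  0  0   0   1   2 ]
  [ 10  1  26  -3  22 ]
ρ3 ← ρ3 − 10·ρ1
  [ 1  0   3   0   3 ]
  [ 0  0   0   1   2 ]
  [ 0  1  -4  -3  -8 ]
ρ2 <=> ρ3
  [ 1  0   3   0   3 ]
  [ 0  1  -4  -3  -8 ]
  [ 0  0   0   1   2 ]
ρ2 ← ρ2 + 3·ρ3
  [ 1  0   3  0   3 ]
  [ 0  1  -4  0  -2 ]
  [ 0  0   0  1   2 ]

[[1, 0, 3, 0, 3], [0, 1, -4, 0, -2], [0, 0, 0, 1, 2]]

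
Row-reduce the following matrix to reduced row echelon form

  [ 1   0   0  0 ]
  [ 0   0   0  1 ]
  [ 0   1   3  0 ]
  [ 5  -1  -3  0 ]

[[1, 0, 0, 0], [0, 1, 3, 0], [0, 0, 0, 1], [0, 0, 0, 0]]

r4 → r4 − 5·r1
  [ 1   0   0  0 ]
  [ 0   0   0  1 ]
  [ 0   1   3  0 ]
  [ 0  -1  -3  0 ]
r2 <=> r3
  [ 1   0   0  0 ]
  [ 0   1   3  0 ]
  [ 0   0   0  1 ]
  [ 0  -1  -3  0 ]
r4 → r4 + r2
  [ 1  0  0  0 ]
  [ 0  1  3  0 ]
  [ 0  0  0  1 ]
  [ 0  0  0  0 ]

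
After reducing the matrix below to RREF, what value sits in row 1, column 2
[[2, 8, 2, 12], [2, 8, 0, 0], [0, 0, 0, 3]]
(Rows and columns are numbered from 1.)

4

ρ1 := 1/2·ρ1
  [ 1  4  1  6 ]
  [ 2  8  0  0 ]
  [ 0  0  0  3 ]
ρ2 := ρ2 − 2·ρ1
  [ 1  4   1    6 ]
  [ 0  0  -2  -12 ]
  [ 0  0   0    3 ]
ρ2 := -1/2·ρ2
  [ 1  4  1  6 ]
  [ 0  0  1  6 ]
  [ 0  0  0  3 ]
ρ3 := 1/3·ρ3
  [ 1  4  1  6 ]
  [ 0  0  1  6 ]
  [ 0  0  0  1 ]
ρ2 := ρ2 − 6·ρ3
  [ 1  4  1  6 ]
  [ 0  0  1  0 ]
  [ 0  0  0  1 ]
ρ1 := ρ1 − 6·ρ3
  [ 1  4  1  0 ]
  [ 0  0  1  0 ]
  [ 0  0  0  1 ]
ρ1 := ρ1 − ρ2
  [ 1  4  0  0 ]
  [ 0  0  1  0 ]
  [ 0  0  0  1 ]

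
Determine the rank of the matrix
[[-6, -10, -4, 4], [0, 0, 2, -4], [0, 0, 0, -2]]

rank = 3

r1 -> -1/6·r1
r2 -> 1/2·r2
r3 -> -1/2·r3
r2 -> r2 + 2·r3
r1 -> r1 + 2/3·r3
r1 -> r1 − 2/3·r2
The reduced form has 3 nonzero rows.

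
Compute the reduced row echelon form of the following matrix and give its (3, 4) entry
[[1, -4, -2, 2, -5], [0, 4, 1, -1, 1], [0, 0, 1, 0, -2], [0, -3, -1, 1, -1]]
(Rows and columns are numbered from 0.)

ρ2 -> 1/4·ρ2
  [ 1  -4   -2     2   -5 ]
  [ 0   1  1/4  -1/4  1/4 ]
  [ 0   0    1     0   -2 ]
  [ 0  -3   -1     1   -1 ]
ρ4 -> ρ4 + 3·ρ2
  [ 1  -4    -2     2    -5 ]
  [ 0   1   1/4  -1/4   1/4 ]
  [ 0   0     1     0    -2 ]
  [ 0   0  -1/4   1/4  -1/4 ]
ρ4 -> ρ4 + 1/4·ρ3
  [ 1  -4   -2     2    -5 ]
  [ 0   1  1/4  -1/4   1/4 ]
  [ 0   0    1     0    -2 ]
  [ 0   0    0   1/4  -3/4 ]
ρ4 -> 4·ρ4
  [ 1  -4   -2     2   -5 ]
  [ 0   1  1/4  -1/4  1/4 ]
  [ 0   0    1     0   -2 ]
  [ 0   0    0     1   -3 ]
ρ2 -> ρ2 + 1/4·ρ4
  [ 1  -4   -2  2    -5 ]
  [ 0   1  1/4  0  -1/2 ]
  [ 0   0    1  0    -2 ]
  [ 0   0    0  1    -3 ]
ρ1 -> ρ1 − 2·ρ4
  [ 1  -4   -2  0     1 ]
  [ 0   1  1/4  0  -1/2 ]
  [ 0   0    1  0    -2 ]
  [ 0   0    0  1    -3 ]
ρ2 -> ρ2 − 1/4·ρ3
  [ 1  -4  -2  0   1 ]
  [ 0   1   0  0   0 ]
  [ 0   0   1  0  -2 ]
  [ 0   0   0  1  -3 ]
ρ1 -> ρ1 + 2·ρ3
  [ 1  -4  0  0  -3 ]
  [ 0   1  0  0   0 ]
  [ 0   0  1  0  -2 ]
  [ 0   0  0  1  -3 ]
ρ1 -> ρ1 + 4·ρ2
  [ 1  0  0  0  -3 ]
  [ 0  1  0  0   0 ]
  [ 0  0  1  0  -2 ]
  [ 0  0  0  1  -3 ]

-3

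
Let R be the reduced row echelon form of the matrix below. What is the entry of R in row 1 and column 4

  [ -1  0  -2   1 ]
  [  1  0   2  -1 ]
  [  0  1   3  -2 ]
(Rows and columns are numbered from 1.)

-1

Multiply r1 by -1.
  [ 1  0  2  -1 ]
  [ 1  0  2  -1 ]
  [ 0  1  3  -2 ]
Subtract r1 from r2.
  [ 1  0  2  -1 ]
  [ 0  0  0   0 ]
  [ 0  1  3  -2 ]
Swap r2 and r3.
  [ 1  0  2  -1 ]
  [ 0  1  3  -2 ]
  [ 0  0  0   0 ]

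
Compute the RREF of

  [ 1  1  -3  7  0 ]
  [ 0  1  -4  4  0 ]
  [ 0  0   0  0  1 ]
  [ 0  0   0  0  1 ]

ρ4 := ρ4 − ρ3
  [ 1  1  -3  7  0 ]
  [ 0  1  -4  4  0 ]
  [ 0  0   0  0  1 ]
  [ 0  0   0  0  0 ]
ρ1 := ρ1 − ρ2
  [ 1  0   1  3  0 ]
  [ 0  1  -4  4  0 ]
  [ 0  0   0  0  1 ]
  [ 0  0   0  0  0 ]

[[1, 0, 1, 3, 0], [0, 1, -4, 4, 0], [0, 0, 0, 0, 1], [0, 0, 0, 0, 0]]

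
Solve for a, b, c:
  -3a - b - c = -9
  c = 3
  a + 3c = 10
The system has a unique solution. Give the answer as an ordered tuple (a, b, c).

Form the augmented matrix and row-reduce:
  [ -3  -1  -1  |  -9 ]
  [  0   0   1  |   3 ]
  [  1   0   3  |  10 ]
Multiply R1 by -1/3.
  [ 1  1/3  1/3  |   3 ]
  [ 0    0    1  |   3 ]
  [ 1    0    3  |  10 ]
Subtract R1 from R3.
  [ 1   1/3  1/3  |  3 ]
  [ 0     0    1  |  3 ]
  [ 0  -1/3  8/3  |  7 ]
Swap R2 and R3.
  [ 1   1/3  1/3  |  3 ]
  [ 0  -1/3  8/3  |  7 ]
  [ 0     0    1  |  3 ]
Multiply R2 by -3.
  [ 1  1/3  1/3  |    3 ]
  [ 0    1   -8  |  -21 ]
  [ 0    0    1  |    3 ]
Add 8 times R3 to R2.
  [ 1  1/3  1/3  |  3 ]
  [ 0    1    0  |  3 ]
  [ 0    0    1  |  3 ]
Subtract 1/3 times R3 from R1.
  [ 1  1/3  0  |  2 ]
  [ 0    1  0  |  3 ]
  [ 0    0  1  |  3 ]
Subtract 1/3 times R2 from R1.
  [ 1  0  0  |  1 ]
  [ 0  1  0  |  3 ]
  [ 0  0  1  |  3 ]
Reading off the last column: a = 1, b = 3, c = 3.

(1, 3, 3)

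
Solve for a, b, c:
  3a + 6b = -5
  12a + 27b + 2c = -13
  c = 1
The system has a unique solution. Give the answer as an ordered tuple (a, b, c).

Form the augmented matrix and row-reduce:
  [  3   6  0  |   -5 ]
  [ 12  27  2  |  -13 ]
  [  0   0  1  |    1 ]
r1 -> 1/3·r1
  [  1   2  0  |  -5/3 ]
  [ 12  27  2  |   -13 ]
  [  0   0  1  |     1 ]
r2 -> r2 − 12·r1
  [ 1  2  0  |  -5/3 ]
  [ 0  3  2  |     7 ]
  [ 0  0  1  |     1 ]
r2 -> 1/3·r2
  [ 1  2    0  |  -5/3 ]
  [ 0  1  2/3  |   7/3 ]
  [ 0  0    1  |     1 ]
r2 -> r2 − 2/3·r3
  [ 1  2  0  |  -5/3 ]
  [ 0  1  0  |   5/3 ]
  [ 0  0  1  |     1 ]
r1 -> r1 − 2·r2
  [ 1  0  0  |   -5 ]
  [ 0  1  0  |  5/3 ]
  [ 0  0  1  |    1 ]
Reading off the last column: a = -5, b = 5/3, c = 1.

(-5, 5/3, 1)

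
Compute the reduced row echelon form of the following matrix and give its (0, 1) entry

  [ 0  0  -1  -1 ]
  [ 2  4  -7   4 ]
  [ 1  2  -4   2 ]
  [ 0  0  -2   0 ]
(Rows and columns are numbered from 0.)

R1 <-> R2
  [ 2  4  -7   4 ]
  [ 0  0  -1  -1 ]
  [ 1  2  -4   2 ]
  [ 0  0  -2   0 ]
R1 ← 1/2·R1
  [ 1  2  -7/2   2 ]
  [ 0  0    -1  -1 ]
  [ 1  2    -4   2 ]
  [ 0  0    -2   0 ]
R3 ← R3 − R1
  [ 1  2  -7/2   2 ]
  [ 0  0    -1  -1 ]
  [ 0  0  -1/2   0 ]
  [ 0  0    -2   0 ]
R2 ← -1·R2
  [ 1  2  -7/2  2 ]
  [ 0  0     1  1 ]
  [ 0  0  -1/2  0 ]
  [ 0  0    -2  0 ]
R3 ← R3 + 1/2·R2
  [ 1  2  -7/2    2 ]
  [ 0  0     1    1 ]
  [ 0  0     0  1/2 ]
  [ 0  0    -2    0 ]
R4 ← R4 + 2·R2
  [ 1  2  -7/2    2 ]
  [ 0  0     1    1 ]
  [ 0  0     0  1/2 ]
  [ 0  0     0    2 ]
R3 ← 2·R3
  [ 1  2  -7/2  2 ]
  [ 0  0     1  1 ]
  [ 0  0     0  1 ]
  [ 0  0     0  2 ]
R4 ← R4 − 2·R3
  [ 1  2  -7/2  2 ]
  [ 0  0     1  1 ]
  [ 0  0     0  1 ]
  [ 0  0     0  0 ]
R2 ← R2 − R3
  [ 1  2  -7/2  2 ]
  [ 0  0     1  0 ]
  [ 0  0     0  1 ]
  [ 0  0     0  0 ]
R1 ← R1 − 2·R3
  [ 1  2  -7/2  0 ]
  [ 0  0     1  0 ]
  [ 0  0     0  1 ]
  [ 0  0     0  0 ]
R1 ← R1 + 7/2·R2
  [ 1  2  0  0 ]
  [ 0  0  1  0 ]
  [ 0  0  0  1 ]
  [ 0  0  0  0 ]

2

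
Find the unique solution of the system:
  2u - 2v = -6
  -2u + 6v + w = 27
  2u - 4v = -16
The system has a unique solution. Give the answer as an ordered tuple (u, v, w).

(2, 5, 1)

Form the augmented matrix and row-reduce:
  [  2  -2  0  |   -6 ]
  [ -2   6  1  |   27 ]
  [  2  -4  0  |  -16 ]
ρ1 -> 1/2·ρ1
  [  1  -1  0  |   -3 ]
  [ -2   6  1  |   27 ]
  [  2  -4  0  |  -16 ]
ρ2 -> ρ2 + 2·ρ1
  [ 1  -1  0  |   -3 ]
  [ 0   4  1  |   21 ]
  [ 2  -4  0  |  -16 ]
ρ3 -> ρ3 − 2·ρ1
  [ 1  -1  0  |   -3 ]
  [ 0   4  1  |   21 ]
  [ 0  -2  0  |  -10 ]
ρ2 -> 1/4·ρ2
  [ 1  -1    0  |    -3 ]
  [ 0   1  1/4  |  21/4 ]
  [ 0  -2    0  |   -10 ]
ρ3 -> ρ3 + 2·ρ2
  [ 1  -1    0  |    -3 ]
  [ 0   1  1/4  |  21/4 ]
  [ 0   0  1/2  |   1/2 ]
ρ3 -> 2·ρ3
  [ 1  -1    0  |    -3 ]
  [ 0   1  1/4  |  21/4 ]
  [ 0   0    1  |     1 ]
ρ2 -> ρ2 − 1/4·ρ3
  [ 1  -1  0  |  -3 ]
  [ 0   1  0  |   5 ]
  [ 0   0  1  |   1 ]
ρ1 -> ρ1 + ρ2
  [ 1  0  0  |  2 ]
  [ 0  1  0  |  5 ]
  [ 0  0  1  |  1 ]
Reading off the last column: u = 2, v = 5, w = 1.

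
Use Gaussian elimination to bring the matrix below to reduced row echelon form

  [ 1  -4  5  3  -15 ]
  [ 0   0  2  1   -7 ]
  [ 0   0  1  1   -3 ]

[[1, -4, 0, 0, 2], [0, 0, 1, 0, -4], [0, 0, 0, 1, 1]]

R2 ← 1/2·R2
  [ 1  -4  5    3   -15 ]
  [ 0   0  1  1/2  -7/2 ]
  [ 0   0  1    1    -3 ]
R3 ← R3 − R2
  [ 1  -4  5    3   -15 ]
  [ 0   0  1  1/2  -7/2 ]
  [ 0   0  0  1/2   1/2 ]
R3 ← 2·R3
  [ 1  -4  5    3   -15 ]
  [ 0   0  1  1/2  -7/2 ]
  [ 0   0  0    1     1 ]
R2 ← R2 − 1/2·R3
  [ 1  -4  5  3  -15 ]
  [ 0   0  1  0   -4 ]
  [ 0   0  0  1    1 ]
R1 ← R1 − 3·R3
  [ 1  -4  5  0  -18 ]
  [ 0   0  1  0   -4 ]
  [ 0   0  0  1    1 ]
R1 ← R1 − 5·R2
  [ 1  -4  0  0   2 ]
  [ 0   0  1  0  -4 ]
  [ 0   0  0  1   1 ]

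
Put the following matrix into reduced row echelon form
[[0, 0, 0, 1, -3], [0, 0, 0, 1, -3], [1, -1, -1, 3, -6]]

[[1, -1, -1, 0, 3], [0, 0, 0, 1, -3], [0, 0, 0, 0, 0]]

Swap R1 and R3.
  [ 1  -1  -1  3  -6 ]
  [ 0   0   0  1  -3 ]
  [ 0   0   0  1  -3 ]
Subtract R2 from R3.
  [ 1  -1  -1  3  -6 ]
  [ 0   0   0  1  -3 ]
  [ 0   0   0  0   0 ]
Subtract 3 times R2 from R1.
  [ 1  -1  -1  0   3 ]
  [ 0   0   0  1  -3 ]
  [ 0   0   0  0   0 ]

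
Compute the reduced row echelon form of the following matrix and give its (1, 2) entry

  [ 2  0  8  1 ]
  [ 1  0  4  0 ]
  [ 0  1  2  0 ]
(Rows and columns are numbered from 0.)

Multiply R1 by 1/2.
Subtract R1 from R2.
Swap R2 and R3.
Multiply R3 by -2.
Subtract 1/2 times R3 from R1.

2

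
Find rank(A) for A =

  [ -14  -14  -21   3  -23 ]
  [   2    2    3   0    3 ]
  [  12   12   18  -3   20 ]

rank = 2

r1 -> -1/14·r1
r2 -> r2 − 2·r1
r3 -> r3 − 12·r1
r2 -> 7/3·r2
r3 -> r3 + 3/7·r2
r1 -> r1 + 3/14·r2
The reduced form has 2 nonzero rows.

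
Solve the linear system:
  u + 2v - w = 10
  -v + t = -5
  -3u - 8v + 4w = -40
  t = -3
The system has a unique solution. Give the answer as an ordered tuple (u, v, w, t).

Form the augmented matrix and row-reduce:
  [  1   2  -1  0  |   10 ]
  [  0  -1   0  1  |   -5 ]
  [ -3  -8   4  0  |  -40 ]
  [  0   0   0  1  |   -3 ]
ρ3 ← ρ3 + 3·ρ1
  [ 1   2  -1  0  |   10 ]
  [ 0  -1   0  1  |   -5 ]
  [ 0  -2   1  0  |  -10 ]
  [ 0   0   0  1  |   -3 ]
ρ2 ← -1·ρ2
  [ 1   2  -1   0  |   10 ]
  [ 0   1   0  -1  |    5 ]
  [ 0  -2   1   0  |  -10 ]
  [ 0   0   0   1  |   -3 ]
ρ3 ← ρ3 + 2·ρ2
  [ 1  2  -1   0  |  10 ]
  [ 0  1   0  -1  |   5 ]
  [ 0  0   1  -2  |   0 ]
  [ 0  0   0   1  |  -3 ]
ρ3 ← ρ3 + 2·ρ4
  [ 1  2  -1   0  |  10 ]
  [ 0  1   0  -1  |   5 ]
  [ 0  0   1   0  |  -6 ]
  [ 0  0   0   1  |  -3 ]
ρ2 ← ρ2 + ρ4
  [ 1  2  -1  0  |  10 ]
  [ 0  1   0  0  |   2 ]
  [ 0  0   1  0  |  -6 ]
  [ 0  0   0  1  |  -3 ]
ρ1 ← ρ1 + ρ3
  [ 1  2  0  0  |   4 ]
  [ 0  1  0  0  |   2 ]
  [ 0  0  1  0  |  -6 ]
  [ 0  0  0  1  |  -3 ]
ρ1 ← ρ1 − 2·ρ2
  [ 1  0  0  0  |   0 ]
  [ 0  1  0  0  |   2 ]
  [ 0  0  1  0  |  -6 ]
  [ 0  0  0  1  |  -3 ]
Reading off the last column: u = 0, v = 2, w = -6, t = -3.

(0, 2, -6, -3)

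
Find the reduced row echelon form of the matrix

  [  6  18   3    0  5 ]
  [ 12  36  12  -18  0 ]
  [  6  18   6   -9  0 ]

R1 -> 1/6·R1
  [  1   3  1/2    0  5/6 ]
  [ 12  36   12  -18    0 ]
  [  6  18    6   -9    0 ]
R2 -> R2 − 12·R1
  [ 1   3  1/2    0  5/6 ]
  [ 0   0    6  -18  -10 ]
  [ 6  18    6   -9    0 ]
R3 -> R3 − 6·R1
  [ 1  3  1/2    0  5/6 ]
  [ 0  0    6  -18  -10 ]
  [ 0  0    3   -9   -5 ]
R2 -> 1/6·R2
  [ 1  3  1/2   0   5/6 ]
  [ 0  0    1  -3  -5/3 ]
  [ 0  0    3  -9    -5 ]
R3 -> R3 − 3·R2
  [ 1  3  1/2   0   5/6 ]
  [ 0  0    1  -3  -5/3 ]
  [ 0  0    0   0     0 ]
R1 -> R1 − 1/2·R2
  [ 1  3  0  3/2   5/3 ]
  [ 0  0  1   -3  -5/3 ]
  [ 0  0  0    0     0 ]

[[1, 3, 0, 3/2, 5/3], [0, 0, 1, -3, -5/3], [0, 0, 0, 0, 0]]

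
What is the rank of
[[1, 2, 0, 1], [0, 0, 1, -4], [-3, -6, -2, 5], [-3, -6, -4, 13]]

ρ3 → ρ3 + 3·ρ1
  [  1   2   0   1 ]
  [  0   0   1  -4 ]
  [  0   0  -2   8 ]
  [ -3  -6  -4  13 ]
ρ4 → ρ4 + 3·ρ1
  [ 1  2   0   1 ]
  [ 0  0   1  -4 ]
  [ 0  0  -2   8 ]
  [ 0  0  -4  16 ]
ρ3 → ρ3 + 2·ρ2
  [ 1  2   0   1 ]
  [ 0  0   1  -4 ]
  [ 0  0   0   0 ]
  [ 0  0  -4  16 ]
ρ4 → ρ4 + 4·ρ2
  [ 1  2  0   1 ]
  [ 0  0  1  -4 ]
  [ 0  0  0   0 ]
  [ 0  0  0   0 ]
The reduced form has 2 nonzero rows.

rank = 2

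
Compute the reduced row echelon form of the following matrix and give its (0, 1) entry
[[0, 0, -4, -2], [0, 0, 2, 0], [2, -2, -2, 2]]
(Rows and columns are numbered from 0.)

Swap R1 and R3.
  [ 2  -2  -2   2 ]
  [ 0   0   2   0 ]
  [ 0   0  -4  -2 ]
Multiply R1 by 1/2.
  [ 1  -1  -1   1 ]
  [ 0   0   2   0 ]
  [ 0   0  -4  -2 ]
Multiply R2 by 1/2.
  [ 1  -1  -1   1 ]
  [ 0   0   1   0 ]
  [ 0   0  -4  -2 ]
Add 4 times R2 to R3.
  [ 1  -1  -1   1 ]
  [ 0   0   1   0 ]
  [ 0   0   0  -2 ]
Multiply R3 by -1/2.
  [ 1  -1  -1  1 ]
  [ 0   0   1  0 ]
  [ 0   0   0  1 ]
Subtract R3 from R1.
  [ 1  -1  -1  0 ]
  [ 0   0   1  0 ]
  [ 0   0   0  1 ]
Add R2 to R1.
  [ 1  -1  0  0 ]
  [ 0   0  1  0 ]
  [ 0   0  0  1 ]

-1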